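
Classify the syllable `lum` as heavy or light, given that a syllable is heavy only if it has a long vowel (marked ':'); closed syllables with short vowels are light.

light

`lum`: short vowel, closed (coda /m/). Short vowel → light.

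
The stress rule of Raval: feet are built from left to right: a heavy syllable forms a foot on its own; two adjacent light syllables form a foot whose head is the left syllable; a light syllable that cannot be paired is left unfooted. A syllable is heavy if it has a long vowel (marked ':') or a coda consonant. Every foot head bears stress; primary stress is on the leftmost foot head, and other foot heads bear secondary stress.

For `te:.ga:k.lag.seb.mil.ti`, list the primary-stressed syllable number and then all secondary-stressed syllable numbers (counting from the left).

Weights: 1 te: H, 2 ga:k H, 3 lag H, 4 seb H, 5 mil H, 6 ti L.
Parse left to right (heavy = foot alone; LL = one foot; stranded L unfooted): (ˈte:) (ˈga:k) (ˈlag) (ˈseb) (ˈmil) ti.
Foot heads: 1, 2, 3, 4, 5.
Primary stress on the leftmost head = syllable 1.
Secondary stress on 2, 3, 4, 5: ˈte:.ˌga:k.ˌlag.ˌseb.ˌmil.ti.

primary 1, secondary 2, 3, 4, 5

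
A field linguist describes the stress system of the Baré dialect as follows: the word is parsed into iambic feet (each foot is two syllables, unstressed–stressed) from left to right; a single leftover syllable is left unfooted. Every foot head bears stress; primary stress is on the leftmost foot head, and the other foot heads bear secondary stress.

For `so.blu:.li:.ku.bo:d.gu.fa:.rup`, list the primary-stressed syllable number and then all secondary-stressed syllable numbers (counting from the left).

Parse left to right into iambic (σˈσ) feet: (so.ˈblu:) (li:.ˈku) (bo:d.ˈgu) (fa:.ˈrup).
Foot heads (stressed positions): 2, 4, 6, 8.
End Rule Leftmost: primary stress on the leftmost head = syllable 2.
Secondary stress on 4, 6, 8: so.ˈblu:.li:.ˌku.bo:d.ˌgu.fa:.ˌrup.

primary 2, secondary 4, 6, 8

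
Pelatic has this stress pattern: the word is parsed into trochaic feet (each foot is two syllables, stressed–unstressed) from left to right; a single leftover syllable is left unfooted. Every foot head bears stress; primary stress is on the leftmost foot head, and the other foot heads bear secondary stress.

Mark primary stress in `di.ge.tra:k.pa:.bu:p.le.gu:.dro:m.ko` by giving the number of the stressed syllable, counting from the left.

Parse left to right into trochaic (ˈσσ) feet: (ˈdi.ge) (ˈtra:k.pa:) (ˈbu:p.le) (ˈgu:.dro:m) ko. Syllable 9 is left unfooted.
Foot heads (stressed positions): 1, 3, 5, 7.
End Rule Leftmost: primary stress on the leftmost head = syllable 1.
Primary stress: syllable 1 → ˈdi.ge.tra:k.pa:.bu:p.le.gu:.dro:m.ko.

1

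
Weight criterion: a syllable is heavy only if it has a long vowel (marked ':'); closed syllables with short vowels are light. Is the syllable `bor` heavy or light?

`bor`: short vowel, closed (coda /r/). Short vowel → light.

light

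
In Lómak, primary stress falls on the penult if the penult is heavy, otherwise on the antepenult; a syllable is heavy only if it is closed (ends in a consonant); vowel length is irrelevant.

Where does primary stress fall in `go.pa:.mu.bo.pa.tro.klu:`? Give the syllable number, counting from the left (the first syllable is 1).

5

Weights: 5 pa L, 6 tro L, 7 klu: L.
The penult (syllable 6, tro) is light, so stress falls on the antepenult (syllable 5, pa).
Primary stress: syllable 5 → go.pa:.mu.bo.ˈpa.tro.klu:.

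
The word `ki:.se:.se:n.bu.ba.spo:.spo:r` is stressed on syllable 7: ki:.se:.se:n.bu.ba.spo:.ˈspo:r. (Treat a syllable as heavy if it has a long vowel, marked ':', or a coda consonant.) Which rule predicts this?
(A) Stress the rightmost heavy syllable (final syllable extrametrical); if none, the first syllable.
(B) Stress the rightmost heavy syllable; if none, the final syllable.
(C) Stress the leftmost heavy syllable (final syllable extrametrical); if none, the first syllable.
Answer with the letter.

Rule A → syllable 6 (observed: 7).
Rule B → syllable 7 ✓.
Rule C → syllable 1 (observed: 7).

B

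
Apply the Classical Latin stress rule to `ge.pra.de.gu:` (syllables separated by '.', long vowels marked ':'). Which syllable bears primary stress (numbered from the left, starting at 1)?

Classical Latin: stress the penult if heavy (long vowel or closed), else the antepenult.
Weights: 2 pra L, 3 de L, 4 gu: H.
The penult (syllable 3, de) is light, so stress falls on the antepenult (syllable 2, pra).
Stress on syllable 2: ge.ˈpra.de.gu:.

2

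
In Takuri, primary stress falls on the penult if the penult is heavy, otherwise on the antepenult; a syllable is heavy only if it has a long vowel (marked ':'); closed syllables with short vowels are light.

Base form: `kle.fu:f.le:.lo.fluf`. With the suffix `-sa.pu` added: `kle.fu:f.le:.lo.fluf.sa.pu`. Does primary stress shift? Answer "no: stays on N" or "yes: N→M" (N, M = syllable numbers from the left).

Base `kle.fu:f.le:.lo.fluf` (5 syllables):
  Weights: 3 le: H, 4 lo L, 5 fluf L.
  The penult (syllable 4, lo) is light, so stress falls on the antepenult (syllable 3, le:).
  → primary stress on syllable 3.
Suffixed `kle.fu:f.le:.lo.fluf.sa.pu` (7 syllables):
  Weights: 5 fluf L, 6 sa L, 7 pu L.
  The penult (syllable 6, sa) is light, so stress falls on the antepenult (syllable 5, fluf).
  → primary stress on syllable 5.

yes: 3→5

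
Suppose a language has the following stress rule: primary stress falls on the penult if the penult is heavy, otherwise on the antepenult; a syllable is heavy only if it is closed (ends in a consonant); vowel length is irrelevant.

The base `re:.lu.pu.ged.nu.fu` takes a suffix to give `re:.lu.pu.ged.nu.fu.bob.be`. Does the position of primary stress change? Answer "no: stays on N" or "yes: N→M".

yes: 4→7

Base `re:.lu.pu.ged.nu.fu` (6 syllables):
  Weights: 4 ged H, 5 nu L, 6 fu L.
  The penult (syllable 5, nu) is light, so stress falls on the antepenult (syllable 4, ged).
  → primary stress on syllable 4.
Suffixed `re:.lu.pu.ged.nu.fu.bob.be` (8 syllables):
  Weights: 6 fu L, 7 bob H, 8 be L.
  The penult (syllable 7, bob) is heavy, so it takes stress.
  → primary stress on syllable 7.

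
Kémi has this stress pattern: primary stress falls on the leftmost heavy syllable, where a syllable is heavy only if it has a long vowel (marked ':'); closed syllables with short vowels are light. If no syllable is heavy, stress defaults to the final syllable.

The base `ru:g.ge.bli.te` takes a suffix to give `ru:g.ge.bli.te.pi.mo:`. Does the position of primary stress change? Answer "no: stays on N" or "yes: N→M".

no: stays on 1

Base `ru:g.ge.bli.te` (4 syllables):
  Weights: 1 ru:g H, 2 ge L, 3 bli L, 4 te L.
  Heavy syllables in the domain: 1. The leftmost is syllable 1 (ru:g).
  → primary stress on syllable 1.
Suffixed `ru:g.ge.bli.te.pi.mo:` (6 syllables):
  Weights: 1 ru:g H, 2 ge L, 3 bli L, 4 te L, 5 pi L, 6 mo: H.
  Heavy syllables in the domain: 1, 6. The leftmost is syllable 1 (ru:g).
  → primary stress on syllable 1.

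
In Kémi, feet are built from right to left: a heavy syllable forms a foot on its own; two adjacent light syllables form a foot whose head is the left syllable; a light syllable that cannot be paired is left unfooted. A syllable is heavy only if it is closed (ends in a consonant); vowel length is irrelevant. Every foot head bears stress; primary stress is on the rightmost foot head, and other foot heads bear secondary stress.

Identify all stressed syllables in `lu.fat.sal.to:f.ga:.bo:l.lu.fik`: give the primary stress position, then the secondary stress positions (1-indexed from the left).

primary 8, secondary 2, 3, 4, 6

Weights: 1 lu L, 2 fat H, 3 sal H, 4 to:f H, 5 ga: L, 6 bo:l H, 7 lu L, 8 fik H.
Parse right to left (heavy = foot alone; LL = one foot; stranded L unfooted): lu (ˈfat) (ˈsal) (ˈto:f) ga: (ˈbo:l) lu (ˈfik).
Foot heads: 2, 3, 4, 6, 8.
Primary stress on the rightmost head = syllable 8.
Secondary stress on 2, 3, 4, 6: lu.ˌfat.ˌsal.ˌto:f.ga:.ˌbo:l.lu.ˈfik.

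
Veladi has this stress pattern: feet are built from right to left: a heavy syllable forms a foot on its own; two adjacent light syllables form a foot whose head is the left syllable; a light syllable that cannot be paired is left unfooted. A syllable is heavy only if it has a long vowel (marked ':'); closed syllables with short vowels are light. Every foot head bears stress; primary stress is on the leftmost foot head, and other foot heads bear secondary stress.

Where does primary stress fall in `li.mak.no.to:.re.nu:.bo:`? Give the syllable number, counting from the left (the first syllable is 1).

Weights: 1 li L, 2 mak L, 3 no L, 4 to: H, 5 re L, 6 nu: H, 7 bo: H.
Parse right to left (heavy = foot alone; LL = one foot; stranded L unfooted): li (ˈmak.no) (ˈto:) re (ˈnu:) (ˈbo:).
Foot heads: 2, 4, 6, 7.
Primary stress on the leftmost head = syllable 2.
Primary stress: syllable 2 → li.ˈmak.no.to:.re.nu:.bo:.

2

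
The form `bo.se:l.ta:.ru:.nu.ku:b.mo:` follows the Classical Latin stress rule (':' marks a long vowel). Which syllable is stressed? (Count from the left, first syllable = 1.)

6

Classical Latin: stress the penult if heavy (long vowel or closed), else the antepenult.
Weights: 5 nu L, 6 ku:b H, 7 mo: H.
The penult (syllable 6, ku:b) is heavy, so it takes stress.
Stress on syllable 6: bo.se:l.ta:.ru:.nu.ˈku:b.mo:.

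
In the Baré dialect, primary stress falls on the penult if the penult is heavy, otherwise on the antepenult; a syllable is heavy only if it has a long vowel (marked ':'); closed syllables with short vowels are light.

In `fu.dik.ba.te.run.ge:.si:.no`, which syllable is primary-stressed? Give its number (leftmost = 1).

7

Weights: 6 ge: H, 7 si: H, 8 no L.
The penult (syllable 7, si:) is heavy, so it takes stress.
Primary stress: syllable 7 → fu.dik.ba.te.run.ge:.ˈsi:.no.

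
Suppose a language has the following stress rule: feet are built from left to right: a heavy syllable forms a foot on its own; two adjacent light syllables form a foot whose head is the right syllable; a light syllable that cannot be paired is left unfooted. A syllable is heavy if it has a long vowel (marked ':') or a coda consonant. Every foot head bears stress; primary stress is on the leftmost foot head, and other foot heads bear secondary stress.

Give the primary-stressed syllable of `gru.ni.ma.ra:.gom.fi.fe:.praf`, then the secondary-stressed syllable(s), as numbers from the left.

Weights: 1 gru L, 2 ni L, 3 ma L, 4 ra: H, 5 gom H, 6 fi L, 7 fe: H, 8 praf H.
Parse left to right (heavy = foot alone; LL = one foot; stranded L unfooted): (gru.ˈni) ma (ˈra:) (ˈgom) fi (ˈfe:) (ˈpraf).
Foot heads: 2, 4, 5, 7, 8.
Primary stress on the leftmost head = syllable 2.
Secondary stress on 4, 5, 7, 8: gru.ˈni.ma.ˌra:.ˌgom.fi.ˌfe:.ˌpraf.

primary 2, secondary 4, 5, 7, 8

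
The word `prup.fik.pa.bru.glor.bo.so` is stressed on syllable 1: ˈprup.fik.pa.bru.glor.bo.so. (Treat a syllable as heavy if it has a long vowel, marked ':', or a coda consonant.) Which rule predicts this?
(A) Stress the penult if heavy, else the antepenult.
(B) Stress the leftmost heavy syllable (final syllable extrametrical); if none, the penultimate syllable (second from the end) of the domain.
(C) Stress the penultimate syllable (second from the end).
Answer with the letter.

Rule A → syllable 5 (observed: 1).
Rule B → syllable 1 ✓.
Rule C → syllable 6 (observed: 1).

B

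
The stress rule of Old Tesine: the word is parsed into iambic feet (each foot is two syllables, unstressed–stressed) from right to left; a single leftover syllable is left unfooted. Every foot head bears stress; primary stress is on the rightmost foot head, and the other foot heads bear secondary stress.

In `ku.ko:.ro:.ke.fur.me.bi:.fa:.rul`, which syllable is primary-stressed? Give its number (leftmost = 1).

Parse right to left into iambic (σˈσ) feet: ku (ko:.ˈro:) (ke.ˈfur) (me.ˈbi:) (fa:.ˈrul). Syllable 1 is left unfooted.
Foot heads (stressed positions): 3, 5, 7, 9.
End Rule Rightmost: primary stress on the rightmost head = syllable 9.
Primary stress: syllable 9 → ku.ko:.ro:.ke.fur.me.bi:.fa:.ˈrul.

9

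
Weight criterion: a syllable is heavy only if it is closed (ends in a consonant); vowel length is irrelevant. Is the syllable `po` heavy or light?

`po`: short vowel, open (no coda). Open (no coda) → light.

light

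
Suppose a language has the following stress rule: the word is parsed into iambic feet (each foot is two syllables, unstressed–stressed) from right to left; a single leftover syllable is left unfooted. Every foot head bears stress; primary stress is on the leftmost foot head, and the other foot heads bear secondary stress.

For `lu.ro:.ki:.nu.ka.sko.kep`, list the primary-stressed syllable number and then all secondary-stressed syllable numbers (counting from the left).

primary 3, secondary 5, 7

Parse right to left into iambic (σˈσ) feet: lu (ro:.ˈki:) (nu.ˈka) (sko.ˈkep). Syllable 1 is left unfooted.
Foot heads (stressed positions): 3, 5, 7.
End Rule Leftmost: primary stress on the leftmost head = syllable 3.
Secondary stress on 5, 7: lu.ro:.ˈki:.nu.ˌka.sko.ˌkep.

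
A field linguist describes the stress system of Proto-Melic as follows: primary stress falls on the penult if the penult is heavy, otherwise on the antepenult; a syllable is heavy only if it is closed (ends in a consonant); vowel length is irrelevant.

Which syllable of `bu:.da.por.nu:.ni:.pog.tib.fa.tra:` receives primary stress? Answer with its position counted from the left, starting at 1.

7

Weights: 7 tib H, 8 fa L, 9 tra: L.
The penult (syllable 8, fa) is light, so stress falls on the antepenult (syllable 7, tib).
Primary stress: syllable 7 → bu:.da.por.nu:.ni:.pog.ˈtib.fa.tra:.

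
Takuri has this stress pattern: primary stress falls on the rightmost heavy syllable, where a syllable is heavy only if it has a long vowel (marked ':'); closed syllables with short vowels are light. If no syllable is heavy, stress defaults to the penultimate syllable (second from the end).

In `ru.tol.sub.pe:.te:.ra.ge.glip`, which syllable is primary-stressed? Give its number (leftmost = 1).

Weights: 1 ru L, 2 tol L, 3 sub L, 4 pe: H, 5 te: H, 6 ra L, 7 ge L, 8 glip L.
Heavy syllables in the domain: 4, 5. The rightmost is syllable 5 (te:).
Primary stress: syllable 5 → ru.tol.sub.pe:.ˈte:.ra.ge.glip.

5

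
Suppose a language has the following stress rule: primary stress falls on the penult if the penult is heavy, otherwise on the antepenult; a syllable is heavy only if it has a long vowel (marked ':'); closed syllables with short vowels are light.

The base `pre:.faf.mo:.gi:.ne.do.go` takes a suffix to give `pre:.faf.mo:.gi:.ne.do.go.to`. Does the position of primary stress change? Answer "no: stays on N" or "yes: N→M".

Base `pre:.faf.mo:.gi:.ne.do.go` (7 syllables):
  Weights: 5 ne L, 6 do L, 7 go L.
  The penult (syllable 6, do) is light, so stress falls on the antepenult (syllable 5, ne).
  → primary stress on syllable 5.
Suffixed `pre:.faf.mo:.gi:.ne.do.go.to` (8 syllables):
  Weights: 6 do L, 7 go L, 8 to L.
  The penult (syllable 7, go) is light, so stress falls on the antepenult (syllable 6, do).
  → primary stress on syllable 6.

yes: 5→6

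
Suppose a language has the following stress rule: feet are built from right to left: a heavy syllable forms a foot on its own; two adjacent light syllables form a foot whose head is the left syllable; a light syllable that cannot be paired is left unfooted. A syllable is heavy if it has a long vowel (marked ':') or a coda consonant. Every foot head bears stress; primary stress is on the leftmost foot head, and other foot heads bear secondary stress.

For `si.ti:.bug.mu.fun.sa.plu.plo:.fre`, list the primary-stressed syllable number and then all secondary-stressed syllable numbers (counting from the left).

Weights: 1 si L, 2 ti: H, 3 bug H, 4 mu L, 5 fun H, 6 sa L, 7 plu L, 8 plo: H, 9 fre L.
Parse right to left (heavy = foot alone; LL = one foot; stranded L unfooted): si (ˈti:) (ˈbug) mu (ˈfun) (ˈsa.plu) (ˈplo:) fre.
Foot heads: 2, 3, 5, 6, 8.
Primary stress on the leftmost head = syllable 2.
Secondary stress on 3, 5, 6, 8: si.ˈti:.ˌbug.mu.ˌfun.ˌsa.plu.ˌplo:.fre.

primary 2, secondary 3, 5, 6, 8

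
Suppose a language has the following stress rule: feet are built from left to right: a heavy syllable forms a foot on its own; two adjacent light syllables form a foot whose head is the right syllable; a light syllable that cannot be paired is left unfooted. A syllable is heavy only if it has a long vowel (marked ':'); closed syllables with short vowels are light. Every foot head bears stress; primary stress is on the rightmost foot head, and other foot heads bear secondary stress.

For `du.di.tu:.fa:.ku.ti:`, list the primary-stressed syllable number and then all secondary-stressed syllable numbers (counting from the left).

primary 6, secondary 2, 3, 4

Weights: 1 du L, 2 di L, 3 tu: H, 4 fa: H, 5 ku L, 6 ti: H.
Parse left to right (heavy = foot alone; LL = one foot; stranded L unfooted): (du.ˈdi) (ˈtu:) (ˈfa:) ku (ˈti:).
Foot heads: 2, 3, 4, 6.
Primary stress on the rightmost head = syllable 6.
Secondary stress on 2, 3, 4: du.ˌdi.ˌtu:.ˌfa:.ku.ˈti:.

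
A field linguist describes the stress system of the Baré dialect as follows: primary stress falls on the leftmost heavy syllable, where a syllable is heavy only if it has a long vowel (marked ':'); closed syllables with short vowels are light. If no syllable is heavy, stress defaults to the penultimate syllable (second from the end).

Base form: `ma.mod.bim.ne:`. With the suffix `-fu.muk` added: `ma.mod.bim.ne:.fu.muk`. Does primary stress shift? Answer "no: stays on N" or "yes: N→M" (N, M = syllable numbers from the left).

no: stays on 4

Base `ma.mod.bim.ne:` (4 syllables):
  Weights: 1 ma L, 2 mod L, 3 bim L, 4 ne: H.
  Heavy syllables in the domain: 4. The leftmost is syllable 4 (ne:).
  → primary stress on syllable 4.
Suffixed `ma.mod.bim.ne:.fu.muk` (6 syllables):
  Weights: 1 ma L, 2 mod L, 3 bim L, 4 ne: H, 5 fu L, 6 muk L.
  Heavy syllables in the domain: 4. The leftmost is syllable 4 (ne:).
  → primary stress on syllable 4.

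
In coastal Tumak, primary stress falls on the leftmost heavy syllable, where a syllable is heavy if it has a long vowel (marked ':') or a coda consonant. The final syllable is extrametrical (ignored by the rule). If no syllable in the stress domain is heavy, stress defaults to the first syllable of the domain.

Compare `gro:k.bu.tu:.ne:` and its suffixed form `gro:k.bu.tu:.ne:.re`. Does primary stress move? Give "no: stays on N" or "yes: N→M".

Base `gro:k.bu.tu:.ne:` (4 syllables):
  The final syllable (4, ne:) is extrametrical; the stress domain is syllables 1–3.
  Weights: 1 gro:k H, 2 bu L, 3 tu: H.
  Heavy syllables in the domain: 1, 3. The leftmost is syllable 1 (gro:k).
  → primary stress on syllable 1.
Suffixed `gro:k.bu.tu:.ne:.re` (5 syllables):
  The final syllable (5, re) is extrametrical; the stress domain is syllables 1–4.
  Weights: 1 gro:k H, 2 bu L, 3 tu: H, 4 ne: H.
  Heavy syllables in the domain: 1, 3, 4. The leftmost is syllable 1 (gro:k).
  → primary stress on syllable 1.

no: stays on 1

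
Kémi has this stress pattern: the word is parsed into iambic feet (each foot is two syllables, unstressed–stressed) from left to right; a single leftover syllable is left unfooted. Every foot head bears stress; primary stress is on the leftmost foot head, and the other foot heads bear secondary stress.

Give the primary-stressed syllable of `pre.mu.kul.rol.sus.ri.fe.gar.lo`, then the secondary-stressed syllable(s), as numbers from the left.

Parse left to right into iambic (σˈσ) feet: (pre.ˈmu) (kul.ˈrol) (sus.ˈri) (fe.ˈgar) lo. Syllable 9 is left unfooted.
Foot heads (stressed positions): 2, 4, 6, 8.
End Rule Leftmost: primary stress on the leftmost head = syllable 2.
Secondary stress on 4, 6, 8: pre.ˈmu.kul.ˌrol.sus.ˌri.fe.ˌgar.lo.

primary 2, secondary 4, 6, 8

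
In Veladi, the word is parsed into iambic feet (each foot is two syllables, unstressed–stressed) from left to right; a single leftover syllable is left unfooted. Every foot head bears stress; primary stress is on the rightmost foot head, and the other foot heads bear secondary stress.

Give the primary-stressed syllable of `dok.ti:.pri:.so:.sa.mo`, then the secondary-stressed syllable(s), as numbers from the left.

Parse left to right into iambic (σˈσ) feet: (dok.ˈti:) (pri:.ˈso:) (sa.ˈmo).
Foot heads (stressed positions): 2, 4, 6.
End Rule Rightmost: primary stress on the rightmost head = syllable 6.
Secondary stress on 2, 4: dok.ˌti:.pri:.ˌso:.sa.ˈmo.

primary 6, secondary 2, 4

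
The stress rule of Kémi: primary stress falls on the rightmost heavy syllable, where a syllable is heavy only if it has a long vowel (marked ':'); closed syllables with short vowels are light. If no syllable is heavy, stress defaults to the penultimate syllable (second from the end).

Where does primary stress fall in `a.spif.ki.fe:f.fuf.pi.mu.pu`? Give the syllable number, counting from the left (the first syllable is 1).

Weights: 1 a L, 2 spif L, 3 ki L, 4 fe:f H, 5 fuf L, 6 pi L, 7 mu L, 8 pu L.
Heavy syllables in the domain: 4. The rightmost is syllable 4 (fe:f).
Primary stress: syllable 4 → a.spif.ki.ˈfe:f.fuf.pi.mu.pu.

4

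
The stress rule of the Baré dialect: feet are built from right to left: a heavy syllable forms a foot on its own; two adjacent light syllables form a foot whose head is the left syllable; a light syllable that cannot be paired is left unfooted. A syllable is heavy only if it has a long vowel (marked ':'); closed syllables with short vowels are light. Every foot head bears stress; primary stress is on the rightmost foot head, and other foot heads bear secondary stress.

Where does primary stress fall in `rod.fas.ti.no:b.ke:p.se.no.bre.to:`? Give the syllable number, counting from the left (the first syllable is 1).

9

Weights: 1 rod L, 2 fas L, 3 ti L, 4 no:b H, 5 ke:p H, 6 se L, 7 no L, 8 bre L, 9 to: H.
Parse right to left (heavy = foot alone; LL = one foot; stranded L unfooted): rod (ˈfas.ti) (ˈno:b) (ˈke:p) se (ˈno.bre) (ˈto:).
Foot heads: 2, 4, 5, 7, 9.
Primary stress on the rightmost head = syllable 9.
Primary stress: syllable 9 → rod.fas.ti.no:b.ke:p.se.no.bre.ˈto:.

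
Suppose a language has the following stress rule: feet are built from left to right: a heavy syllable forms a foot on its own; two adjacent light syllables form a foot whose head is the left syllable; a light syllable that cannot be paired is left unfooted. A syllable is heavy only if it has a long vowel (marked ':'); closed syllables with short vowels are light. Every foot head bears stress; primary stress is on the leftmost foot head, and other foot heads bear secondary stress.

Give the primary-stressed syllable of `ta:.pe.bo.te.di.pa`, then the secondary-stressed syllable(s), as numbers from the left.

primary 1, secondary 2, 4

Weights: 1 ta: H, 2 pe L, 3 bo L, 4 te L, 5 di L, 6 pa L.
Parse left to right (heavy = foot alone; LL = one foot; stranded L unfooted): (ˈta:) (ˈpe.bo) (ˈte.di) pa.
Foot heads: 1, 2, 4.
Primary stress on the leftmost head = syllable 1.
Secondary stress on 2, 4: ˈta:.ˌpe.bo.ˌte.di.pa.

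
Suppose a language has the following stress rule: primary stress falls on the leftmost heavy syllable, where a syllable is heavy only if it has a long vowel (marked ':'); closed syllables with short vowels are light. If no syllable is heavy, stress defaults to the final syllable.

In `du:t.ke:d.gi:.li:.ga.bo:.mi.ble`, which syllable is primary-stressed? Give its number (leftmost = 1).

1

Weights: 1 du:t H, 2 ke:d H, 3 gi: H, 4 li: H, 5 ga L, 6 bo: H, 7 mi L, 8 ble L.
Heavy syllables in the domain: 1, 2, 3, 4, 6. The leftmost is syllable 1 (du:t).
Primary stress: syllable 1 → ˈdu:t.ke:d.gi:.li:.ga.bo:.mi.ble.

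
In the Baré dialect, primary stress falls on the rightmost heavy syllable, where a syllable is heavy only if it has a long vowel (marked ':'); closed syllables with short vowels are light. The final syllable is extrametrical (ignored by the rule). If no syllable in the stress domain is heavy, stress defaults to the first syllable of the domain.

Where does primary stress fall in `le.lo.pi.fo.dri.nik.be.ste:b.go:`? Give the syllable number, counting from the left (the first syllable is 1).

8

The final syllable (9, go:) is extrametrical; the stress domain is syllables 1–8.
Weights: 1 le L, 2 lo L, 3 pi L, 4 fo L, 5 dri L, 6 nik L, 7 be L, 8 ste:b H.
Heavy syllables in the domain: 8. The rightmost is syllable 8 (ste:b).
Primary stress: syllable 8 → le.lo.pi.fo.dri.nik.be.ˈste:b.go:.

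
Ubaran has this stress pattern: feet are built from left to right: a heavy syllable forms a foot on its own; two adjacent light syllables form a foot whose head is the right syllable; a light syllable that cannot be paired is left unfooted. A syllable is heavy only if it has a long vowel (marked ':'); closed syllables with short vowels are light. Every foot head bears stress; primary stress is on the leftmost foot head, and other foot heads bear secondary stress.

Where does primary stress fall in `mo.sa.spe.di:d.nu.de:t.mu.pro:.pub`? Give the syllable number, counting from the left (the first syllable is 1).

Weights: 1 mo L, 2 sa L, 3 spe L, 4 di:d H, 5 nu L, 6 de:t H, 7 mu L, 8 pro: H, 9 pub L.
Parse left to right (heavy = foot alone; LL = one foot; stranded L unfooted): (mo.ˈsa) spe (ˈdi:d) nu (ˈde:t) mu (ˈpro:) pub.
Foot heads: 2, 4, 6, 8.
Primary stress on the leftmost head = syllable 2.
Primary stress: syllable 2 → mo.ˈsa.spe.di:d.nu.de:t.mu.pro:.pub.

2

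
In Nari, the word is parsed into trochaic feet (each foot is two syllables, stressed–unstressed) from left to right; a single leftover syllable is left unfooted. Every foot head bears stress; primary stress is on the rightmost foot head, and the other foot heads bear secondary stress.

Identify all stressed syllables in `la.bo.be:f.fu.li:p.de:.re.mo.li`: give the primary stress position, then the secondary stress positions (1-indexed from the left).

primary 7, secondary 1, 3, 5

Parse left to right into trochaic (ˈσσ) feet: (ˈla.bo) (ˈbe:f.fu) (ˈli:p.de:) (ˈre.mo) li. Syllable 9 is left unfooted.
Foot heads (stressed positions): 1, 3, 5, 7.
End Rule Rightmost: primary stress on the rightmost head = syllable 7.
Secondary stress on 1, 3, 5: ˌla.bo.ˌbe:f.fu.ˌli:p.de:.ˈre.mo.li.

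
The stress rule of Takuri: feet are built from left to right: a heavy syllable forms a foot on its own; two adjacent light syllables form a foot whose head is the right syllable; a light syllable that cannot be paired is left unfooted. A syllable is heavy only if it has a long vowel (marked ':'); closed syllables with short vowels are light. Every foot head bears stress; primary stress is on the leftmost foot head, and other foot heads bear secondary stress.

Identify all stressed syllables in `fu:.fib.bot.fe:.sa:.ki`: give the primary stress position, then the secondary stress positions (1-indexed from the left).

primary 1, secondary 3, 4, 5

Weights: 1 fu: H, 2 fib L, 3 bot L, 4 fe: H, 5 sa: H, 6 ki L.
Parse left to right (heavy = foot alone; LL = one foot; stranded L unfooted): (ˈfu:) (fib.ˈbot) (ˈfe:) (ˈsa:) ki.
Foot heads: 1, 3, 4, 5.
Primary stress on the leftmost head = syllable 1.
Secondary stress on 3, 4, 5: ˈfu:.fib.ˌbot.ˌfe:.ˌsa:.ki.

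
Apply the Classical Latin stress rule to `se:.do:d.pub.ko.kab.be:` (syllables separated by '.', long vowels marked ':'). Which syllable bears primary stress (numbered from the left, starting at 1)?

5

Classical Latin: stress the penult if heavy (long vowel or closed), else the antepenult.
Weights: 4 ko L, 5 kab H, 6 be: H.
The penult (syllable 5, kab) is heavy, so it takes stress.
Stress on syllable 5: se:.do:d.pub.ko.ˈkab.be:.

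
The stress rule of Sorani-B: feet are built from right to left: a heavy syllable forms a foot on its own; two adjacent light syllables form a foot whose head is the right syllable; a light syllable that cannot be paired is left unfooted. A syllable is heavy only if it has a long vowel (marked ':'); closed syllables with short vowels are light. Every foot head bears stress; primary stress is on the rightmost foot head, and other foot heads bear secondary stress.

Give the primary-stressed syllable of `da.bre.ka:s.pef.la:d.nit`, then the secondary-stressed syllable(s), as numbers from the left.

primary 5, secondary 2, 3

Weights: 1 da L, 2 bre L, 3 ka:s H, 4 pef L, 5 la:d H, 6 nit L.
Parse right to left (heavy = foot alone; LL = one foot; stranded L unfooted): (da.ˈbre) (ˈka:s) pef (ˈla:d) nit.
Foot heads: 2, 3, 5.
Primary stress on the rightmost head = syllable 5.
Secondary stress on 2, 3: da.ˌbre.ˌka:s.pef.ˈla:d.nit.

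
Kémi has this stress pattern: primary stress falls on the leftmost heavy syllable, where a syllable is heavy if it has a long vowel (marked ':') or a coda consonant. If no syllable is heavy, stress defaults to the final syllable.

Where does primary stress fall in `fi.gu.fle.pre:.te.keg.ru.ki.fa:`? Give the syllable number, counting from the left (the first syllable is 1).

Weights: 1 fi L, 2 gu L, 3 fle L, 4 pre: H, 5 te L, 6 keg H, 7 ru L, 8 ki L, 9 fa: H.
Heavy syllables in the domain: 4, 6, 9. The leftmost is syllable 4 (pre:).
Primary stress: syllable 4 → fi.gu.fle.ˈpre:.te.keg.ru.ki.fa:.

4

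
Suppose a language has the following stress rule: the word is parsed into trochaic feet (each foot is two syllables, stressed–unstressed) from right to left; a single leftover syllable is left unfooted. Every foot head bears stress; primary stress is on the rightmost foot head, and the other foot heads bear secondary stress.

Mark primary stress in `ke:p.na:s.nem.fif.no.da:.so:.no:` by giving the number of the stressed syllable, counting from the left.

7

Parse right to left into trochaic (ˈσσ) feet: (ˈke:p.na:s) (ˈnem.fif) (ˈno.da:) (ˈso:.no:).
Foot heads (stressed positions): 1, 3, 5, 7.
End Rule Rightmost: primary stress on the rightmost head = syllable 7.
Primary stress: syllable 7 → ke:p.na:s.nem.fif.no.da:.ˈso:.no:.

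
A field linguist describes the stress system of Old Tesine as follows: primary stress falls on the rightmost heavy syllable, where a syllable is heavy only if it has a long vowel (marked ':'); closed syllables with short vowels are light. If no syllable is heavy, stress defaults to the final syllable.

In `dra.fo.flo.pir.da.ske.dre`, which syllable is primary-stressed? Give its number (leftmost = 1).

7

Weights: 1 dra L, 2 fo L, 3 flo L, 4 pir L, 5 da L, 6 ske L, 7 dre L.
No heavy syllable in the domain; default to the final syllable = syllable 7.
Primary stress: syllable 7 → dra.fo.flo.pir.da.ske.ˈdre.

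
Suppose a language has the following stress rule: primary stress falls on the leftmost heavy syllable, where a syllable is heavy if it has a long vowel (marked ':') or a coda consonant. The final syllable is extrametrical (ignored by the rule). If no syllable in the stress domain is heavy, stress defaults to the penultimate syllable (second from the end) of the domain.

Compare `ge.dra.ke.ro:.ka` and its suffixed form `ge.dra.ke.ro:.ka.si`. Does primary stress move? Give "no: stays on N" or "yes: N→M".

no: stays on 4

Base `ge.dra.ke.ro:.ka` (5 syllables):
  The final syllable (5, ka) is extrametrical; the stress domain is syllables 1–4.
  Weights: 1 ge L, 2 dra L, 3 ke L, 4 ro: H.
  Heavy syllables in the domain: 4. The leftmost is syllable 4 (ro:).
  → primary stress on syllable 4.
Suffixed `ge.dra.ke.ro:.ka.si` (6 syllables):
  The final syllable (6, si) is extrametrical; the stress domain is syllables 1–5.
  Weights: 1 ge L, 2 dra L, 3 ke L, 4 ro: H, 5 ka L.
  Heavy syllables in the domain: 4. The leftmost is syllable 4 (ro:).
  → primary stress on syllable 4.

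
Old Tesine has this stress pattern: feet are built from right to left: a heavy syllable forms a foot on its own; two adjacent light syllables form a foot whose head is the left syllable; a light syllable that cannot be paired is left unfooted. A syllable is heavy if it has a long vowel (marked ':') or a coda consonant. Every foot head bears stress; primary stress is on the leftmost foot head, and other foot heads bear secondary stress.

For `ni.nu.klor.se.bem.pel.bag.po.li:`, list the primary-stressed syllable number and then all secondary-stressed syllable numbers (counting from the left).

Weights: 1 ni L, 2 nu L, 3 klor H, 4 se L, 5 bem H, 6 pel H, 7 bag H, 8 po L, 9 li: H.
Parse right to left (heavy = foot alone; LL = one foot; stranded L unfooted): (ˈni.nu) (ˈklor) se (ˈbem) (ˈpel) (ˈbag) po (ˈli:).
Foot heads: 1, 3, 5, 6, 7, 9.
Primary stress on the leftmost head = syllable 1.
Secondary stress on 3, 5, 6, 7, 9: ˈni.nu.ˌklor.se.ˌbem.ˌpel.ˌbag.po.ˌli:.

primary 1, secondary 3, 5, 6, 7, 9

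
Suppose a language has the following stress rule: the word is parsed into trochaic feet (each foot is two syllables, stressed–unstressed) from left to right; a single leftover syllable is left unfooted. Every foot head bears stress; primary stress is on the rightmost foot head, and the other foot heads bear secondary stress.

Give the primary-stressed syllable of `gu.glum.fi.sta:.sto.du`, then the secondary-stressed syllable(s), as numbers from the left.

primary 5, secondary 1, 3

Parse left to right into trochaic (ˈσσ) feet: (ˈgu.glum) (ˈfi.sta:) (ˈsto.du).
Foot heads (stressed positions): 1, 3, 5.
End Rule Rightmost: primary stress on the rightmost head = syllable 5.
Secondary stress on 1, 3: ˌgu.glum.ˌfi.sta:.ˈsto.du.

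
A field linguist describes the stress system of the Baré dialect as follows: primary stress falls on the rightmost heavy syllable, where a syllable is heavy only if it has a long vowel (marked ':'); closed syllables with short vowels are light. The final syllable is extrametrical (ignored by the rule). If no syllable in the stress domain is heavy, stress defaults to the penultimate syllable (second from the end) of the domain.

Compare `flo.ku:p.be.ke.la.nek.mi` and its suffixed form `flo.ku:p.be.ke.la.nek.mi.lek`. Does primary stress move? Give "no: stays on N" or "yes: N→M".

no: stays on 2

Base `flo.ku:p.be.ke.la.nek.mi` (7 syllables):
  The final syllable (7, mi) is extrametrical; the stress domain is syllables 1–6.
  Weights: 1 flo L, 2 ku:p H, 3 be L, 4 ke L, 5 la L, 6 nek L.
  Heavy syllables in the domain: 2. The rightmost is syllable 2 (ku:p).
  → primary stress on syllable 2.
Suffixed `flo.ku:p.be.ke.la.nek.mi.lek` (8 syllables):
  The final syllable (8, lek) is extrametrical; the stress domain is syllables 1–7.
  Weights: 1 flo L, 2 ku:p H, 3 be L, 4 ke L, 5 la L, 6 nek L, 7 mi L.
  Heavy syllables in the domain: 2. The rightmost is syllable 2 (ku:p).
  → primary stress on syllable 2.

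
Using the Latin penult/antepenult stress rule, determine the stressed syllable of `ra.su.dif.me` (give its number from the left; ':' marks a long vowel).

Classical Latin: stress the penult if heavy (long vowel or closed), else the antepenult.
Weights: 2 su L, 3 dif H, 4 me L.
The penult (syllable 3, dif) is heavy, so it takes stress.
Stress on syllable 3: ra.su.ˈdif.me.

3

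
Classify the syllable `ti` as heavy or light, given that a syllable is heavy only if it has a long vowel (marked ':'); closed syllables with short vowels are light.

light

`ti`: short vowel, open (no coda). Short vowel → light.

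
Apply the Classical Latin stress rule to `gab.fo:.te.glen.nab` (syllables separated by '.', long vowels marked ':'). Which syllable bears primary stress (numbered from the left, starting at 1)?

4

Classical Latin: stress the penult if heavy (long vowel or closed), else the antepenult.
Weights: 3 te L, 4 glen H, 5 nab H.
The penult (syllable 4, glen) is heavy, so it takes stress.
Stress on syllable 4: gab.fo:.te.ˈglen.nab.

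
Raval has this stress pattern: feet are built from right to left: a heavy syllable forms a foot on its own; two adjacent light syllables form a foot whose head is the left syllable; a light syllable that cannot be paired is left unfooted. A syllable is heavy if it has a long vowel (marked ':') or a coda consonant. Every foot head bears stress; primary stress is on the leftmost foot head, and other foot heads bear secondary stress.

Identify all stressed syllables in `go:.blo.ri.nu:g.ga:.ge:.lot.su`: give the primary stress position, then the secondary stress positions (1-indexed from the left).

primary 1, secondary 2, 4, 5, 6, 7

Weights: 1 go: H, 2 blo L, 3 ri L, 4 nu:g H, 5 ga: H, 6 ge: H, 7 lot H, 8 su L.
Parse right to left (heavy = foot alone; LL = one foot; stranded L unfooted): (ˈgo:) (ˈblo.ri) (ˈnu:g) (ˈga:) (ˈge:) (ˈlot) su.
Foot heads: 1, 2, 4, 5, 6, 7.
Primary stress on the leftmost head = syllable 1.
Secondary stress on 2, 4, 5, 6, 7: ˈgo:.ˌblo.ri.ˌnu:g.ˌga:.ˌge:.ˌlot.su.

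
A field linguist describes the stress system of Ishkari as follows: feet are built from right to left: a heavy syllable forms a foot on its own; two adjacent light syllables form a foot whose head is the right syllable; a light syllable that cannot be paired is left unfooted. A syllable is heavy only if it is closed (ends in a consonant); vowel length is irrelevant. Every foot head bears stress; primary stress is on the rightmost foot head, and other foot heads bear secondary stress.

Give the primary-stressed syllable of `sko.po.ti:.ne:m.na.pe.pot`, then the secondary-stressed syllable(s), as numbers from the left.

Weights: 1 sko L, 2 po L, 3 ti: L, 4 ne:m H, 5 na L, 6 pe L, 7 pot H.
Parse right to left (heavy = foot alone; LL = one foot; stranded L unfooted): sko (po.ˈti:) (ˈne:m) (na.ˈpe) (ˈpot).
Foot heads: 3, 4, 6, 7.
Primary stress on the rightmost head = syllable 7.
Secondary stress on 3, 4, 6: sko.po.ˌti:.ˌne:m.na.ˌpe.ˈpot.

primary 7, secondary 3, 4, 6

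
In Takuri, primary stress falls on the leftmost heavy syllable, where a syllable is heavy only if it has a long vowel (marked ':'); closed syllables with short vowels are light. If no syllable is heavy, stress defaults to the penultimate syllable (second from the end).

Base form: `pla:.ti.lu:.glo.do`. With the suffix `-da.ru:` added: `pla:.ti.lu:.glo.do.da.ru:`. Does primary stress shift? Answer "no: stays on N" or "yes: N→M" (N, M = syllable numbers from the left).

Base `pla:.ti.lu:.glo.do` (5 syllables):
  Weights: 1 pla: H, 2 ti L, 3 lu: H, 4 glo L, 5 do L.
  Heavy syllables in the domain: 1, 3. The leftmost is syllable 1 (pla:).
  → primary stress on syllable 1.
Suffixed `pla:.ti.lu:.glo.do.da.ru:` (7 syllables):
  Weights: 1 pla: H, 2 ti L, 3 lu: H, 4 glo L, 5 do L, 6 da L, 7 ru: H.
  Heavy syllables in the domain: 1, 3, 7. The leftmost is syllable 1 (pla:).
  → primary stress on syllable 1.

no: stays on 1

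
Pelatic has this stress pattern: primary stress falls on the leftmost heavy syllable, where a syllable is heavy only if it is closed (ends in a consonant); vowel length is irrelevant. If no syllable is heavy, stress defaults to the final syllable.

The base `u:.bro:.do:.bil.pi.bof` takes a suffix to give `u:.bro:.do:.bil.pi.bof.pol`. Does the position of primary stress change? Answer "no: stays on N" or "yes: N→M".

no: stays on 4

Base `u:.bro:.do:.bil.pi.bof` (6 syllables):
  Weights: 1 u: L, 2 bro: L, 3 do: L, 4 bil H, 5 pi L, 6 bof H.
  Heavy syllables in the domain: 4, 6. The leftmost is syllable 4 (bil).
  → primary stress on syllable 4.
Suffixed `u:.bro:.do:.bil.pi.bof.pol` (7 syllables):
  Weights: 1 u: L, 2 bro: L, 3 do: L, 4 bil H, 5 pi L, 6 bof H, 7 pol H.
  Heavy syllables in the domain: 4, 6, 7. The leftmost is syllable 4 (bil).
  → primary stress on syllable 4.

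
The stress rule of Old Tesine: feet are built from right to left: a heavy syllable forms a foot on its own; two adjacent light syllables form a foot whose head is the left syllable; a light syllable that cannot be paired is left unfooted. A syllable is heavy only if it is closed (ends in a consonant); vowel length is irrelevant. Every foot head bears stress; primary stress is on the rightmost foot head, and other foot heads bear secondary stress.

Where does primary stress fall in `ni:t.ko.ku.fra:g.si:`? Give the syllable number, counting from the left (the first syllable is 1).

4

Weights: 1 ni:t H, 2 ko L, 3 ku L, 4 fra:g H, 5 si: L.
Parse right to left (heavy = foot alone; LL = one foot; stranded L unfooted): (ˈni:t) (ˈko.ku) (ˈfra:g) si:.
Foot heads: 1, 2, 4.
Primary stress on the rightmost head = syllable 4.
Primary stress: syllable 4 → ni:t.ko.ku.ˈfra:g.si:.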